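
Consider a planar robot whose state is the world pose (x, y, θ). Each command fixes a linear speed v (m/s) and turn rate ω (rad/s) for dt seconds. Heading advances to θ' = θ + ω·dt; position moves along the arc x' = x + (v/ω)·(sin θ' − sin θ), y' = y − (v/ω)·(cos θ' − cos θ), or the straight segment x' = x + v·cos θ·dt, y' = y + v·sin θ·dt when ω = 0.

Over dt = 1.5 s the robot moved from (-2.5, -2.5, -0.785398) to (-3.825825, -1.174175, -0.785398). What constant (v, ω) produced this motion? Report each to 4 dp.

v = -1.2500, ω = 0.0000

Δθ = -0.785398 − -0.785398 = 0.000000
ω = Δθ/dt = 0.000000/1.5 = 0.0000
ω = 0 → v = (Δx·cos θ + Δy·sin θ)/dt = -1.2500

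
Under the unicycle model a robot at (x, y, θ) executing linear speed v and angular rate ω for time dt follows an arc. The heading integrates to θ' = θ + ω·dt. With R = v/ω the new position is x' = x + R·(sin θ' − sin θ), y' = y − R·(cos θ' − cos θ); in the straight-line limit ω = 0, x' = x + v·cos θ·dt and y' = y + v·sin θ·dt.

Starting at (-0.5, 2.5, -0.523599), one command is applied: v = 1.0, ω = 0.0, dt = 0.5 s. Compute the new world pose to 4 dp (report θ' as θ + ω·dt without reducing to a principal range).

(-0.0670, 2.2500, -0.5236)

θ' = -0.5236 + 0.0·0.5 = -0.5236
ω = 0 → straight: x' = -0.5 + 1.0·cos(-0.5236)·0.5 = -0.0670
y' = 2.5 + 1.0·sin(-0.5236)·0.5 = 2.2500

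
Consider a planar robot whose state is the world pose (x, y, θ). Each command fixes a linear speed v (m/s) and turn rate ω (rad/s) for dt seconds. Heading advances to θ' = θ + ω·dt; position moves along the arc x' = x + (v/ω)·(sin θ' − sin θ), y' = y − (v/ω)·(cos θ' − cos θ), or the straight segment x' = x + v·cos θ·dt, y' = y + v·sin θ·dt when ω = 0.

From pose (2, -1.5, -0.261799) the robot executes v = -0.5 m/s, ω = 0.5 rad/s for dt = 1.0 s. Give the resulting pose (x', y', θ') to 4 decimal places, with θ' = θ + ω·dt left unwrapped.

(1.5052, -1.4942, 0.2382)

θ' = -0.2618 + 0.5·1.0 = 0.2382
R = v/ω = -0.5/0.5 = -1.0000
x' = 2 + -1.0000·(sin 0.2382 − sin -0.2618) = 1.5052
y' = -1.5 − -1.0000·(cos 0.2382 − cos -0.2618) = -1.4942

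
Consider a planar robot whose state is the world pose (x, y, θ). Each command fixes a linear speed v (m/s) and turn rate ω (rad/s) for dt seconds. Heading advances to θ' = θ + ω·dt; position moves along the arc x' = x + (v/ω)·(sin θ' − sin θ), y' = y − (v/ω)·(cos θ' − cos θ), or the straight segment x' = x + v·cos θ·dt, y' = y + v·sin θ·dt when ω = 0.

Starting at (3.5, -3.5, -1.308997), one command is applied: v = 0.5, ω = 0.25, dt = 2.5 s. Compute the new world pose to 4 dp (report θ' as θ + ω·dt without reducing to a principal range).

(4.1681, -4.5325, -0.6840)

θ' = -1.3090 + 0.25·2.5 = -0.6840
R = v/ω = 0.5/0.25 = 2.0000
x' = 3.5 + 2.0000·(sin -0.6840 − sin -1.3090) = 4.1681
y' = -3.5 − 2.0000·(cos -0.6840 − cos -1.3090) = -4.5325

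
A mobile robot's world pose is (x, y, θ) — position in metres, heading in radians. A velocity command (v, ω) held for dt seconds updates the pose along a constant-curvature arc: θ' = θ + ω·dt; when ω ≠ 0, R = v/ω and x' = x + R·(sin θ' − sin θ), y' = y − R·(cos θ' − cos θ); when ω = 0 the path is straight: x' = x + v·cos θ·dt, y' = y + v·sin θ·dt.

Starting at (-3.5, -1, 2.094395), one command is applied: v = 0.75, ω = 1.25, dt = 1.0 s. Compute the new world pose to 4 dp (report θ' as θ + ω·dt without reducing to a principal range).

θ' = 2.0944 + 1.25·1.0 = 3.3444
R = v/ω = 0.75/1.25 = 0.6000
x' = -3.5 + 0.6000·(sin 3.3444 − sin 2.0944) = -4.1405
y' = -1 − 0.6000·(cos 3.3444 − cos 2.0944) = -0.7123

(-4.1405, -0.7123, 3.3444)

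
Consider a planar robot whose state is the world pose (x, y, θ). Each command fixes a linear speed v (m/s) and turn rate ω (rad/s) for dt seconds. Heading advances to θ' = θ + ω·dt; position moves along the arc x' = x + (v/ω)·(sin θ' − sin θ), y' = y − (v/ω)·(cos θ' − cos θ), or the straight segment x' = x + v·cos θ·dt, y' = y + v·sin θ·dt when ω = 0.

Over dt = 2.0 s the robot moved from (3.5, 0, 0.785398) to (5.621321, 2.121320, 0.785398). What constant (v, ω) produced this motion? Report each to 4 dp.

Δθ = 0.785398 − 0.785398 = 0.000000
ω = Δθ/dt = 0.000000/2.0 = 0.0000
ω = 0 → v = (Δx·cos θ + Δy·sin θ)/dt = 1.5000

v = 1.5000, ω = 0.0000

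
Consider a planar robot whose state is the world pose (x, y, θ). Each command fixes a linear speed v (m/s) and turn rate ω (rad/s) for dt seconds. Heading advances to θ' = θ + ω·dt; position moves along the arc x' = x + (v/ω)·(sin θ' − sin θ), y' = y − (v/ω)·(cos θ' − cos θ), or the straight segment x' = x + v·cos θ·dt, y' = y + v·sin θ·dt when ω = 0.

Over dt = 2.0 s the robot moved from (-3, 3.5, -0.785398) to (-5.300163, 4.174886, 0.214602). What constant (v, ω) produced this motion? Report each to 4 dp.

Δθ = 0.214602 − -0.785398 = 1.000000
ω = Δθ/dt = 1.000000/2.0 = 0.5000
R = Δx/(sin θ' − sin θ) = -2.5000
v = R·ω = -2.5000·0.5000 = -1.2500

v = -1.2500, ω = 0.5000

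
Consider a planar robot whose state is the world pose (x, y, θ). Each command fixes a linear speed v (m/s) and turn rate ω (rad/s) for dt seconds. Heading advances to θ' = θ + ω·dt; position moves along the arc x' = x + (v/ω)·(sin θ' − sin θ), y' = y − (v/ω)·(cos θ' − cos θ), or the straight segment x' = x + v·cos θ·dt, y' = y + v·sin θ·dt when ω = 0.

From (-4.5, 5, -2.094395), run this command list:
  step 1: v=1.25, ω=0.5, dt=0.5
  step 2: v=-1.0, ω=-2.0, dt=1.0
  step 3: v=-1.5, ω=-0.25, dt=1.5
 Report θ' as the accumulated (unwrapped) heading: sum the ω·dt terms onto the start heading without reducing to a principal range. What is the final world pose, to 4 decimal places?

step 1: θ'=-1.8444 (R=2.5000) → pose (-4.7419, 4.4255, -1.8444)
step 2: θ'=-3.8444 (R=0.5000) → pose (-3.9374, 4.6719, -3.8444)
step 3: θ'=-4.2194 (R=6.0000) → pose (-2.5300, 2.9333, -4.2194)

(-2.5300, 2.9333, -4.2194)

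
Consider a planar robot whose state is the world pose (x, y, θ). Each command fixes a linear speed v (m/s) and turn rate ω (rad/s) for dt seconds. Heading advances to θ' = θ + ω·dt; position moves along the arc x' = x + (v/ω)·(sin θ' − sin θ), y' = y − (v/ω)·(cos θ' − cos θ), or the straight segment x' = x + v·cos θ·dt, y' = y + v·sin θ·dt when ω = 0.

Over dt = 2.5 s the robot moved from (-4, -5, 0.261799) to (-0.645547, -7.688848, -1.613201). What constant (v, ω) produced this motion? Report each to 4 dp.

Δθ = -1.613201 − 0.261799 = -1.875000
ω = Δθ/dt = -1.875000/2.5 = -0.7500
R = Δx/(sin θ' − sin θ) = -2.6667
v = R·ω = -2.6667·-0.7500 = 2.0000

v = 2.0000, ω = -0.7500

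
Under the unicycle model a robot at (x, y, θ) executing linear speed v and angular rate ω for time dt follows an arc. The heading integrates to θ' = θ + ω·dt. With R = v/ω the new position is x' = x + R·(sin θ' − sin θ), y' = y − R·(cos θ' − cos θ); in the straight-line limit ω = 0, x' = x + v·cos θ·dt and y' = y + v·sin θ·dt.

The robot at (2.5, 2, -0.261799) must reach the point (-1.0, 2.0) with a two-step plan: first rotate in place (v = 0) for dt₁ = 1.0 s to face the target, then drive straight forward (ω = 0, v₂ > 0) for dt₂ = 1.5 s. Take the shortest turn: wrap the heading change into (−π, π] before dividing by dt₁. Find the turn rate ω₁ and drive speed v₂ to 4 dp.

ω₁ = -2.8798, v₂ = 2.3333

heading to target = atan2(2−2, -1−2.5) = 3.1416
Δθ = wrap(3.1416 − -0.2618) = -2.8798; ω₁ = Δθ/dt₁ = -2.8798
distance = √((-1−2.5)² + (2−2)²) = 3.5000; v₂ = distance/dt₂ = 2.3333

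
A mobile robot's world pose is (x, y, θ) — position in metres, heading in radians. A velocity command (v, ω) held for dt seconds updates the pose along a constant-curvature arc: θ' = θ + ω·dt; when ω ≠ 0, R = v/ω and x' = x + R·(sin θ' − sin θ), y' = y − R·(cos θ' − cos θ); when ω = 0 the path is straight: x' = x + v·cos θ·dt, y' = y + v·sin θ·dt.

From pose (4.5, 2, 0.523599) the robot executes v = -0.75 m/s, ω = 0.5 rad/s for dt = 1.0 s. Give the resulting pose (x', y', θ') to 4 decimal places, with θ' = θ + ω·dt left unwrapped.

θ' = 0.5236 + 0.5·1.0 = 1.0236
R = v/ω = -0.75/0.5 = -1.5000
x' = 4.5 + -1.5000·(sin 1.0236 − sin 0.5236) = 3.9690
y' = 2 − -1.5000·(cos 1.0236 − cos 0.5236) = 1.4814

(3.9690, 1.4814, 1.0236)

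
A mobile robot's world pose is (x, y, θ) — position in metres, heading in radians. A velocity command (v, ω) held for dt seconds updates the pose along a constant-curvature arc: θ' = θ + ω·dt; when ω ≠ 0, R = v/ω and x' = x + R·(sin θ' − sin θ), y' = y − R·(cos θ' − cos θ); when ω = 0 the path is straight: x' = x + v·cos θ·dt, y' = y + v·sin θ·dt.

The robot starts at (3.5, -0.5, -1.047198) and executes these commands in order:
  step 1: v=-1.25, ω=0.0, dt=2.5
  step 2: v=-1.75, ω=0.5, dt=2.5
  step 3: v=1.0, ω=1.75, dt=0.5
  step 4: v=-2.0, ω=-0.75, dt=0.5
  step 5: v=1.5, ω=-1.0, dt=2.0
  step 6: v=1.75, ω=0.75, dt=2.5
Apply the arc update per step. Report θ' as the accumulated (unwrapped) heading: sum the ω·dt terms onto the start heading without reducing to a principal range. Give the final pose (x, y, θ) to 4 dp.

(3.8990, 1.3378, 0.5778)

step 1: θ'=-1.0472 (straight) → pose (1.9375, 2.2063, -1.0472)
step 2: θ'=0.2028 (R=-3.5000) → pose (-1.7985, 3.8846, 0.2028)
step 3: θ'=1.0778 (R=0.5714) → pose (-1.4103, 4.1739, 1.0778)
step 4: θ'=0.7028 (R=2.6667) → pose (-2.0357, 3.4012, 0.7028)
step 5: θ'=-1.2972 (R=-1.5000) → pose (0.3780, 2.6619, -1.2972)
step 6: θ'=0.5778 (R=2.3333) → pose (3.8990, 1.3378, 0.5778)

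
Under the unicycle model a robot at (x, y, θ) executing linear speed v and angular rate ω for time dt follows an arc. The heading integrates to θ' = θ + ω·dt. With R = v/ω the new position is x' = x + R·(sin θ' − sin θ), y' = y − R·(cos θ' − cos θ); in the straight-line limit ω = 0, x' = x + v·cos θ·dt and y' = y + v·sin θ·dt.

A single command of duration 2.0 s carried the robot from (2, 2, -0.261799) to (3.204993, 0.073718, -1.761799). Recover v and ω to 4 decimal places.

v = 1.2500, ω = -0.7500

Δθ = -1.761799 − -0.261799 = -1.500000
ω = Δθ/dt = -1.500000/2.0 = -0.7500
R = −Δy/(cos θ' − cos θ) = -1.6667
v = R·ω = -1.6667·-0.7500 = 1.2500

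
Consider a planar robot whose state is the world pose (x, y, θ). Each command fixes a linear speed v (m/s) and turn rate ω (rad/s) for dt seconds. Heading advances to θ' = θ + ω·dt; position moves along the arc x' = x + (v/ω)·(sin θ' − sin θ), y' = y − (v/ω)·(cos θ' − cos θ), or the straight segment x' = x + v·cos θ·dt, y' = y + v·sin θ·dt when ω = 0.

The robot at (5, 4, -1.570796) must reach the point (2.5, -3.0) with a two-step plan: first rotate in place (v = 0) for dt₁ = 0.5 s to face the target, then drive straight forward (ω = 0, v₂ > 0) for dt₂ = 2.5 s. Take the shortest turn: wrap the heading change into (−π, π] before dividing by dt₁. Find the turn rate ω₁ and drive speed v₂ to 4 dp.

heading to target = atan2(-3−4, 2.5−5) = -1.9138
Δθ = wrap(-1.9138 − -1.5708) = -0.3430; ω₁ = Δθ/dt₁ = -0.6860
distance = √((2.5−5)² + (-3−4)²) = 7.4330; v₂ = distance/dt₂ = 2.9732

ω₁ = -0.6860, v₂ = 2.9732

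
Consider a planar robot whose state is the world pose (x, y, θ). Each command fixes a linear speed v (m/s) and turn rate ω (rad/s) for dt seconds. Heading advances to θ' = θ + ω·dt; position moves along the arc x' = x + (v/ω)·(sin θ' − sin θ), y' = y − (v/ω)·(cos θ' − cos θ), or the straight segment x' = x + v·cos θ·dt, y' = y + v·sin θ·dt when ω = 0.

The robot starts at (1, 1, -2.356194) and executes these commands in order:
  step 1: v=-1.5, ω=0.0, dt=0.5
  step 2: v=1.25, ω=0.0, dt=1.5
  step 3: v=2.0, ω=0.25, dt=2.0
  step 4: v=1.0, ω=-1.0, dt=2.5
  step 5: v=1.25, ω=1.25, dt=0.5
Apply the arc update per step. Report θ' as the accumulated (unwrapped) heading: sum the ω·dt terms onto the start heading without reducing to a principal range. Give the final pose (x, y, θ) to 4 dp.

step 1: θ'=-2.3562 (straight) → pose (1.5303, 1.5303, -2.3562)
step 2: θ'=-2.3562 (straight) → pose (0.2045, 0.2045, -2.3562)
step 3: θ'=-1.8562 (R=8.0000) → pose (-1.8150, -3.2000, -1.8562)
step 4: θ'=-4.3562 (R=-1.0000) → pose (-3.7118, -3.2672, -4.3562)
step 5: θ'=-3.7312 (R=1.0000) → pose (-4.0930, -2.7848, -3.7312)

(-4.0930, -2.7848, -3.7312)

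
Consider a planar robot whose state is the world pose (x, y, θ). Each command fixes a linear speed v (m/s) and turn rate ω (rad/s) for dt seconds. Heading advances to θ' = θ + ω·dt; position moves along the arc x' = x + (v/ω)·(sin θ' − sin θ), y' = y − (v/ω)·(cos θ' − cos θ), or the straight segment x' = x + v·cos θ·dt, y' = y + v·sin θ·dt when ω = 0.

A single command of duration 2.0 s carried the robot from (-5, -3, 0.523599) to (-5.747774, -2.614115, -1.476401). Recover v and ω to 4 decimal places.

Δθ = -1.476401 − 0.523599 = -2.000000
ω = Δθ/dt = -2.000000/2.0 = -1.0000
R = Δx/(sin θ' − sin θ) = 0.5000
v = R·ω = 0.5000·-1.0000 = -0.5000

v = -0.5000, ω = -1.0000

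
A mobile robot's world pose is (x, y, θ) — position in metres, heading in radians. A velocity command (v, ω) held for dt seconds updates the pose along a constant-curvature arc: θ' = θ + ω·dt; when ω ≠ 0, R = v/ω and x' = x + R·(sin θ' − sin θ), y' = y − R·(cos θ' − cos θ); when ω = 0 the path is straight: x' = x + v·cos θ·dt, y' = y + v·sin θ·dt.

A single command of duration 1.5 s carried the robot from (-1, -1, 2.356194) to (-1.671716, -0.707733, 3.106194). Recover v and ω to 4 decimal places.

Δθ = 3.106194 − 2.356194 = 0.750000
ω = Δθ/dt = 0.750000/1.5 = 0.5000
R = Δx/(sin θ' − sin θ) = 1.0000
v = R·ω = 1.0000·0.5000 = 0.5000

v = 0.5000, ω = 0.5000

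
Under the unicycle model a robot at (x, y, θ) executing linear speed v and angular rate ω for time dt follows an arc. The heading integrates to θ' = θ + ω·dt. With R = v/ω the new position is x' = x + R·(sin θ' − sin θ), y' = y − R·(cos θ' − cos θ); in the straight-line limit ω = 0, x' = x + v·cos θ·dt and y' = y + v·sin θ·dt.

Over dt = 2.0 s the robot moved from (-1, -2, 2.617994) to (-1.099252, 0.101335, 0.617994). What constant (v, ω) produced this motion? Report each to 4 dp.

v = 1.2500, ω = -1.0000

Δθ = 0.617994 − 2.617994 = -2.000000
ω = Δθ/dt = -2.000000/2.0 = -1.0000
R = −Δy/(cos θ' − cos θ) = -1.2500
v = R·ω = -1.2500·-1.0000 = 1.2500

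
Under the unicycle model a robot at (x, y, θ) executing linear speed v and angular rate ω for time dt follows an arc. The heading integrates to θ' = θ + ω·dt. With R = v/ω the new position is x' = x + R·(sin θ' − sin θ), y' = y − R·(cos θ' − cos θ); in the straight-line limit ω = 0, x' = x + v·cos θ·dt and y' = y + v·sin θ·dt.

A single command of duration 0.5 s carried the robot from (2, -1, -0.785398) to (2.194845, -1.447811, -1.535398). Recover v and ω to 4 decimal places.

v = 1.0000, ω = -1.5000

Δθ = -1.535398 − -0.785398 = -0.750000
ω = Δθ/dt = -0.750000/0.5 = -1.5000
R = −Δy/(cos θ' − cos θ) = -0.6667
v = R·ω = -0.6667·-1.5000 = 1.0000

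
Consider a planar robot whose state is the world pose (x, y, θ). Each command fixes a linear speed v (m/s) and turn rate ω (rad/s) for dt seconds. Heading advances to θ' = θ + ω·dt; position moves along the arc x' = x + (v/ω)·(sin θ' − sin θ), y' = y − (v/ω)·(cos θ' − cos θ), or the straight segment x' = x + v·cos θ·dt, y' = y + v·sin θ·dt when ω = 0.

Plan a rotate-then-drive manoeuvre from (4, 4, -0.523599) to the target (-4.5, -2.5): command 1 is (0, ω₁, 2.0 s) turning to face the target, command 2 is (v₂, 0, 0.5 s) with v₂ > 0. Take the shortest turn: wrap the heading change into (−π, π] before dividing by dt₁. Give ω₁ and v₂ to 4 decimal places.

heading to target = atan2(-2.5−4, -4.5−4) = -2.4887
Δθ = wrap(-2.4887 − -0.5236) = -1.9651; ω₁ = Δθ/dt₁ = -0.9826
distance = √((-4.5−4)² + (-2.5−4)²) = 10.7005; v₂ = distance/dt₂ = 21.4009

ω₁ = -0.9826, v₂ = 21.4009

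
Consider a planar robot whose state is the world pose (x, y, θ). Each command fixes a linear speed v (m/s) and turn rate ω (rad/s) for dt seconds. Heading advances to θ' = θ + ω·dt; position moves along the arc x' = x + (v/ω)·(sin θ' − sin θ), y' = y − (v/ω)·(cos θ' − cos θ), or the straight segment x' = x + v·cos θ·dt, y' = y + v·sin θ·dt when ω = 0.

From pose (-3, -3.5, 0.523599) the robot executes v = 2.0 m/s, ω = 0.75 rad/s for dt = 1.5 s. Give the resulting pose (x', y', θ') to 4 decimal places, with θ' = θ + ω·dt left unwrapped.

(-1.6747, -0.9833, 1.6486)

θ' = 0.5236 + 0.75·1.5 = 1.6486
R = v/ω = 2.0/0.75 = 2.6667
x' = -3 + 2.6667·(sin 1.6486 − sin 0.5236) = -1.6747
y' = -3.5 − 2.6667·(cos 1.6486 − cos 0.5236) = -0.9833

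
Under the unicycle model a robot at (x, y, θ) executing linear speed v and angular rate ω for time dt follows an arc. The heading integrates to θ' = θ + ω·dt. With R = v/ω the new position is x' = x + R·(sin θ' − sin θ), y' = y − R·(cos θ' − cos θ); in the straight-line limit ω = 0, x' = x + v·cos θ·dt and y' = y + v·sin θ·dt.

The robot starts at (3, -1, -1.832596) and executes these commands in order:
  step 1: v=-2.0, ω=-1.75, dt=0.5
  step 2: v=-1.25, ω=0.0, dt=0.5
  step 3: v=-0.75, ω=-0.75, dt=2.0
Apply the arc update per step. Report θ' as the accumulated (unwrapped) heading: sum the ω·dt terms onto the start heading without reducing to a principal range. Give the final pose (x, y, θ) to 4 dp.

(5.4862, -0.4197, -4.2076)

step 1: θ'=-2.7076 (R=1.1429) → pose (3.6233, -0.2589, -2.7076)
step 2: θ'=-2.7076 (straight) → pose (4.1904, 0.0039, -2.7076)
step 3: θ'=-4.2076 (R=1.0000) → pose (5.4862, -0.4197, -4.2076)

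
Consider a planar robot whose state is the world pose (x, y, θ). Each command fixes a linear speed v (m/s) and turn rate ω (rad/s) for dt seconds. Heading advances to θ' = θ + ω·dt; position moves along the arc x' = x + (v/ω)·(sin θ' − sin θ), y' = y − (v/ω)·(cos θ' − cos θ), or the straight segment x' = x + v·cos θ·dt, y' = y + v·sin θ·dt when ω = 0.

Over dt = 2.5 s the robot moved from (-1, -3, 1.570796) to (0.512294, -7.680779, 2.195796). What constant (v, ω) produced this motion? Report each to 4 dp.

v = -2.0000, ω = 0.2500

Δθ = 2.195796 − 1.570796 = 0.625000
ω = Δθ/dt = 0.625000/2.5 = 0.2500
R = −Δy/(cos θ' − cos θ) = -8.0000
v = R·ω = -8.0000·0.2500 = -2.0000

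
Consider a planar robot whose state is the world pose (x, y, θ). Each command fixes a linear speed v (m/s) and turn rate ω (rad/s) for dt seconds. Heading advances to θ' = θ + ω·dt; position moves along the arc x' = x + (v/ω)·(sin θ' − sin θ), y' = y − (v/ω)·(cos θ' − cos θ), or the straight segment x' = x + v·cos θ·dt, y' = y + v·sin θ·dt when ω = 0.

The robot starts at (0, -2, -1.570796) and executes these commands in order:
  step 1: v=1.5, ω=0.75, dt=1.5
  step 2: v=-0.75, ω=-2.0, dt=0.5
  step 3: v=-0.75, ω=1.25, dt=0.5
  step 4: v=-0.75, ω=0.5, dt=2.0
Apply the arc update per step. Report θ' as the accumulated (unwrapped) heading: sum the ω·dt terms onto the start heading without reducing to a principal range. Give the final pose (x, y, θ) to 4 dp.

step 1: θ'=-0.4458 (R=2.0000) → pose (1.1376, -3.8045, -0.4458)
step 2: θ'=-1.4458 (R=0.3750) → pose (0.9273, -3.5129, -1.4458)
step 3: θ'=-0.8208 (R=-0.6000) → pose (0.7710, -3.1788, -0.8208)
step 4: θ'=0.1792 (R=-1.5000) → pose (-0.5939, -2.7252, 0.1792)

(-0.5939, -2.7252, 0.1792)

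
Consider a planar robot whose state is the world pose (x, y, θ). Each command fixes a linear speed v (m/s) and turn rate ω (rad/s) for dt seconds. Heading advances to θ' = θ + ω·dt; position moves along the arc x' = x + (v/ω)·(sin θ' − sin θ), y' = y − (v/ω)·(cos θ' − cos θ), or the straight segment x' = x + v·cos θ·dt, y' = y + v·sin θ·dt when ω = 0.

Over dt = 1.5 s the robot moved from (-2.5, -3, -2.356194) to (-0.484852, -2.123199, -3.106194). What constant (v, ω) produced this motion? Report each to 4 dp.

v = -1.5000, ω = -0.5000

Δθ = -3.106194 − -2.356194 = -0.750000
ω = Δθ/dt = -0.750000/1.5 = -0.5000
R = Δx/(sin θ' − sin θ) = 3.0000
v = R·ω = 3.0000·-0.5000 = -1.5000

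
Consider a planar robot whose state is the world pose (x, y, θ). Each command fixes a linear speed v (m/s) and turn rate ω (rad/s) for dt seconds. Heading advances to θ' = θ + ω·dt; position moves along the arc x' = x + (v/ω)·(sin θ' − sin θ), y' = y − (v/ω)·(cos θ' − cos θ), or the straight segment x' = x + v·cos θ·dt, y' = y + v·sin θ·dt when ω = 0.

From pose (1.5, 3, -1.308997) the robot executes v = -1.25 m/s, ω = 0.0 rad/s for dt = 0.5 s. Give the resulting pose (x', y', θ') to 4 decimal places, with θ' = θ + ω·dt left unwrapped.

(1.3382, 3.6037, -1.3090)

θ' = -1.3090 + 0.0·0.5 = -1.3090
ω = 0 → straight: x' = 1.5 + -1.25·cos(-1.3090)·0.5 = 1.3382
y' = 3 + -1.25·sin(-1.3090)·0.5 = 3.6037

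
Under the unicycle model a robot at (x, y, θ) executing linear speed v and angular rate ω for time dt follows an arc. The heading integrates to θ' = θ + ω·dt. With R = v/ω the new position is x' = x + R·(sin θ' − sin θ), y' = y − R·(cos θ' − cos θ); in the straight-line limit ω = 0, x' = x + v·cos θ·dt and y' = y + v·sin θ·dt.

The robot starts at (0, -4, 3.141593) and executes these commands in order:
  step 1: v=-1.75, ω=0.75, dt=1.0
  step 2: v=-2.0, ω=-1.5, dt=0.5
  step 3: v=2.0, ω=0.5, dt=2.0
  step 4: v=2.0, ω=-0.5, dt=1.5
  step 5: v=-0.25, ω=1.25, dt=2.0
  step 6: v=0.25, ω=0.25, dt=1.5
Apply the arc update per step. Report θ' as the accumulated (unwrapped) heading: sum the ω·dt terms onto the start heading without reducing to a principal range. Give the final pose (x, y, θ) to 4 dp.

(-2.8509, -6.2663, 6.2666)

step 1: θ'=3.8916 (R=-2.3333) → pose (1.5905, -3.3739, 3.8916)
step 2: θ'=3.1416 (R=1.3333) → pose (2.4993, -3.0162, 3.1416)
step 3: θ'=4.1416 (R=4.0000) → pose (-0.8665, -4.8550, 4.1416)
step 4: θ'=3.3916 (R=-4.0000) → pose (-3.2428, -6.5694, 3.3916)
step 5: θ'=5.8916 (R=-0.2000) → pose (-3.2160, -6.1908, 5.8916)
step 6: θ'=6.2666 (R=1.0000) → pose (-2.8509, -6.2663, 6.2666)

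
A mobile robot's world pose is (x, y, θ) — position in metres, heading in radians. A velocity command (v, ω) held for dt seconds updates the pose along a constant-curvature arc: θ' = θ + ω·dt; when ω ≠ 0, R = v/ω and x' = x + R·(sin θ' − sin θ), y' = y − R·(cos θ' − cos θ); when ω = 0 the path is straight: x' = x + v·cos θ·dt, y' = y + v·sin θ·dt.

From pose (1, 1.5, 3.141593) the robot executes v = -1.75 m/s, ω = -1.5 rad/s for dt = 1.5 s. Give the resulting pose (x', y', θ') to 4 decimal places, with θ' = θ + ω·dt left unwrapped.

(1.9078, -0.3995, 0.8916)

θ' = 3.1416 + -1.5·1.5 = 0.8916
R = v/ω = -1.75/-1.5 = 1.1667
x' = 1 + 1.1667·(sin 0.8916 − sin 3.1416) = 1.9078
y' = 1.5 − 1.1667·(cos 0.8916 − cos 3.1416) = -0.3995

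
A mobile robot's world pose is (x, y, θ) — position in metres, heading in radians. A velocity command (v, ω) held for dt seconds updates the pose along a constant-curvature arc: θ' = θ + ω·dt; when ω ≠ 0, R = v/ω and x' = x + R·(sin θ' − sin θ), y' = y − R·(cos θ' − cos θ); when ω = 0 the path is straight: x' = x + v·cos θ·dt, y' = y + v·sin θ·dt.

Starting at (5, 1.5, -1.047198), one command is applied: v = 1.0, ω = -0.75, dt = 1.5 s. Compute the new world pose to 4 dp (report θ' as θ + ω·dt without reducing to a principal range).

(4.9447, 0.0789, -2.1722)

θ' = -1.0472 + -0.75·1.5 = -2.1722
R = v/ω = 1.0/-0.75 = -1.3333
x' = 5 + -1.3333·(sin -2.1722 − sin -1.0472) = 4.9447
y' = 1.5 − -1.3333·(cos -2.1722 − cos -1.0472) = 0.0789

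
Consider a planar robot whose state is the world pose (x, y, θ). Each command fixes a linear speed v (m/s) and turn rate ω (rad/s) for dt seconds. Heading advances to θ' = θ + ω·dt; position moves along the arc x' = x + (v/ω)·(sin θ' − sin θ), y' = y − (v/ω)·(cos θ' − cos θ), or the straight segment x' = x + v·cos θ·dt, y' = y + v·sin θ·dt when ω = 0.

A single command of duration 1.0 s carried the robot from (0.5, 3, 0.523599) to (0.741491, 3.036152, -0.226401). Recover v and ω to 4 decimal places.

Δθ = -0.226401 − 0.523599 = -0.750000
ω = Δθ/dt = -0.750000/1.0 = -0.7500
R = Δx/(sin θ' − sin θ) = -0.3333
v = R·ω = -0.3333·-0.7500 = 0.2500

v = 0.2500, ω = -0.7500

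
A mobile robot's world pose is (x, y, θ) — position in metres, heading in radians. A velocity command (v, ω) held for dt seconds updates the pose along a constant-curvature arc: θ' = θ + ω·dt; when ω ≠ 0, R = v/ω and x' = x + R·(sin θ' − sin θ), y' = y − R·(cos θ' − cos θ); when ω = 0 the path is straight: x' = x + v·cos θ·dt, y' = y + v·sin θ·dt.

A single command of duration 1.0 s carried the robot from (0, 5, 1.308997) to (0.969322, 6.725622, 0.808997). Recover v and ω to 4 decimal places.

v = 2.0000, ω = -0.5000

Δθ = 0.808997 − 1.308997 = -0.500000
ω = Δθ/dt = -0.500000/1.0 = -0.5000
R = −Δy/(cos θ' − cos θ) = -4.0000
v = R·ω = -4.0000·-0.5000 = 2.0000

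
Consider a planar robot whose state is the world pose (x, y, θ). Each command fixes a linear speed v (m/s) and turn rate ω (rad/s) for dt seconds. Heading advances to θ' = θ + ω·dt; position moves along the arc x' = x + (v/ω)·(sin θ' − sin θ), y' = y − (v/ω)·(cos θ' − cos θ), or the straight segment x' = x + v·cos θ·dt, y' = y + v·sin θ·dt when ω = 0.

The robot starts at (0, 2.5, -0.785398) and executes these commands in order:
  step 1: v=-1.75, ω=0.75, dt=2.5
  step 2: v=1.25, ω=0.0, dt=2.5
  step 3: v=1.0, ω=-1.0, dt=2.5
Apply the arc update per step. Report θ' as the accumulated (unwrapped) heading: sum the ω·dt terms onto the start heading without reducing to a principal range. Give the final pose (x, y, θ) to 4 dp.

step 1: θ'=1.0896 (R=-2.3333) → pose (-3.7183, 1.9300, 1.0896)
step 2: θ'=1.0896 (straight) → pose (-2.2719, 4.7002, 1.0896)
step 3: θ'=-1.4104 (R=-1.0000) → pose (-0.3983, 4.3970, -1.4104)

(-0.3983, 4.3970, -1.4104)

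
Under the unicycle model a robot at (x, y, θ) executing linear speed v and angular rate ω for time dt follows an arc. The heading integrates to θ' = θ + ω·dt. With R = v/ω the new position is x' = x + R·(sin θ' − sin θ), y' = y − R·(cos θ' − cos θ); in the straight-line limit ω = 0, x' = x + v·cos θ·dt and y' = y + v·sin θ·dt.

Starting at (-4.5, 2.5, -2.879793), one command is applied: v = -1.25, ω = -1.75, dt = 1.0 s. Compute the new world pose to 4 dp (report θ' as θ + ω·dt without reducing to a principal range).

(-3.6033, 1.8690, -4.6298)

θ' = -2.8798 + -1.75·1.0 = -4.6298
R = v/ω = -1.25/-1.75 = 0.7143
x' = -4.5 + 0.7143·(sin -4.6298 − sin -2.8798) = -3.6033
y' = 2.5 − 0.7143·(cos -4.6298 − cos -2.8798) = 1.8690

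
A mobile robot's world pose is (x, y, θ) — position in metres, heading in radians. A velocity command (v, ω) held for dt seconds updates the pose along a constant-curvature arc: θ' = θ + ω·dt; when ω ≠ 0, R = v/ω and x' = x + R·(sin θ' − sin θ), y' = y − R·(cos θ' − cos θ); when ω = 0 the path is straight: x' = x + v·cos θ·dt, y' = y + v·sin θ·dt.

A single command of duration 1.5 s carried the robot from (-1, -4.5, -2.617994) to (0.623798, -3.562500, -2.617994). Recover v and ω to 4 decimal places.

v = -1.2500, ω = 0.0000

Δθ = -2.617994 − -2.617994 = 0.000000
ω = Δθ/dt = 0.000000/1.5 = 0.0000
ω = 0 → v = (Δx·cos θ + Δy·sin θ)/dt = -1.2500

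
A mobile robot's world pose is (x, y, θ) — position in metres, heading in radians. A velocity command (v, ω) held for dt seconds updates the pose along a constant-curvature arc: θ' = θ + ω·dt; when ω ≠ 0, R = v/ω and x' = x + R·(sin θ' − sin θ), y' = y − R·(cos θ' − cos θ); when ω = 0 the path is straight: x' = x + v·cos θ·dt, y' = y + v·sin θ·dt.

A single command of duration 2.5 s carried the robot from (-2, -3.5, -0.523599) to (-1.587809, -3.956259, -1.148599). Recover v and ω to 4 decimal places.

Δθ = -1.148599 − -0.523599 = -0.625000
ω = Δθ/dt = -0.625000/2.5 = -0.2500
R = −Δy/(cos θ' − cos θ) = -1.0000
v = R·ω = -1.0000·-0.2500 = 0.2500

v = 0.2500, ω = -0.2500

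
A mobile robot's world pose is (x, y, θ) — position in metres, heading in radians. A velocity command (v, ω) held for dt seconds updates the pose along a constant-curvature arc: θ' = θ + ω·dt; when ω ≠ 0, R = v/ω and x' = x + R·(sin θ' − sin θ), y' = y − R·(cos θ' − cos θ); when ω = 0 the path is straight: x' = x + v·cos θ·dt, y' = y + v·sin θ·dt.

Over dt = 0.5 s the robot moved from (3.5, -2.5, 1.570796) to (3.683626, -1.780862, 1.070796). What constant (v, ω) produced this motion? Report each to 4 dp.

v = 1.5000, ω = -1.0000

Δθ = 1.070796 − 1.570796 = -0.500000
ω = Δθ/dt = -0.500000/0.5 = -1.0000
R = −Δy/(cos θ' − cos θ) = -1.5000
v = R·ω = -1.5000·-1.0000 = 1.5000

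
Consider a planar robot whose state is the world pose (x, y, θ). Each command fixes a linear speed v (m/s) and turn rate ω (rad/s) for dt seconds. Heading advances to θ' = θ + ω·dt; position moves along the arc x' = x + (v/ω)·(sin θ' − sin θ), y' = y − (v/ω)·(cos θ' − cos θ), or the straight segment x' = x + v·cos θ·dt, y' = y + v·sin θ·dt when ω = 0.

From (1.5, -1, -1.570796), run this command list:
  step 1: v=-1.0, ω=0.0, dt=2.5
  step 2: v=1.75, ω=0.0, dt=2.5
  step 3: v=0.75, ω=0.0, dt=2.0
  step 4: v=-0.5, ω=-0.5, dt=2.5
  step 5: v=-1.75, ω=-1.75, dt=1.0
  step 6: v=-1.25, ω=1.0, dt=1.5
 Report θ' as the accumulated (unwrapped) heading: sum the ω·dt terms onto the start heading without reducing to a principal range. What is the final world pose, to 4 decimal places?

step 1: θ'=-1.5708 (straight) → pose (1.5000, 1.5000, -1.5708)
step 2: θ'=-1.5708 (straight) → pose (1.5000, -2.8750, -1.5708)
step 3: θ'=-1.5708 (straight) → pose (1.5000, -4.3750, -1.5708)
step 4: θ'=-2.8208 (R=1.0000) → pose (2.1847, -3.4260, -2.8208)
step 5: θ'=-4.5708 (R=1.0000) → pose (3.4900, -4.2339, -4.5708)
step 6: θ'=-3.0708 (R=-1.2500) → pose (4.8159, -5.3043, -3.0708)

(4.8159, -5.3043, -3.0708)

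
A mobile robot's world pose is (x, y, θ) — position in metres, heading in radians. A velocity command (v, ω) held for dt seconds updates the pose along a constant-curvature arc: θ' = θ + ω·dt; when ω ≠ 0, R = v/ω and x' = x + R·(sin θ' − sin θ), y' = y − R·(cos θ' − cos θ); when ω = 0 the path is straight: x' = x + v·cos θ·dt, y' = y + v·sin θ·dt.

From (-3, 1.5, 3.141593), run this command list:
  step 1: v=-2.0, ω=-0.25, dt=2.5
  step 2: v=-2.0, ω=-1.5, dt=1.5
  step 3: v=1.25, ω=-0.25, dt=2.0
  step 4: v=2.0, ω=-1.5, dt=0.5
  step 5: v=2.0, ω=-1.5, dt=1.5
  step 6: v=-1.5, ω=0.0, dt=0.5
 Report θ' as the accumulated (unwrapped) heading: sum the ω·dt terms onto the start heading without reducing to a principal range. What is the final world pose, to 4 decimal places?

(4.0418, -5.0324, -3.2334)

step 1: θ'=2.5166 (R=8.0000) → pose (1.6808, -0.0123, 2.5166)
step 2: θ'=0.2666 (R=1.3333) → pose (1.2519, -2.3798, 0.2666)
step 3: θ'=-0.2334 (R=-5.0000) → pose (3.7256, -2.3388, -0.2334)
step 4: θ'=-0.9834 (R=-1.3333) → pose (4.5271, -2.8970, -0.9834)
step 5: θ'=-3.2334 (R=-1.3333) → pose (3.2950, -4.9637, -3.2334)
step 6: θ'=-3.2334 (straight) → pose (4.0418, -5.0324, -3.2334)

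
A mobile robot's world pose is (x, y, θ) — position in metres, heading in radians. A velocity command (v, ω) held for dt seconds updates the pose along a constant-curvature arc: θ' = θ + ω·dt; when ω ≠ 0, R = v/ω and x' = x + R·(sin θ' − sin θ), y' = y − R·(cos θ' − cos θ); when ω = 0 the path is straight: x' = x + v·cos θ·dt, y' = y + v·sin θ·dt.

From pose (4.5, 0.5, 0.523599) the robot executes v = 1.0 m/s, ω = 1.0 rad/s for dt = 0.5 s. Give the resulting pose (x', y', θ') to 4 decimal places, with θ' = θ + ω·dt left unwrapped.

θ' = 0.5236 + 1.0·0.5 = 1.0236
R = v/ω = 1.0/1.0 = 1.0000
x' = 4.5 + 1.0000·(sin 1.0236 − sin 0.5236) = 4.8540
y' = 0.5 − 1.0000·(cos 1.0236 − cos 0.5236) = 0.8457

(4.8540, 0.8457, 1.0236)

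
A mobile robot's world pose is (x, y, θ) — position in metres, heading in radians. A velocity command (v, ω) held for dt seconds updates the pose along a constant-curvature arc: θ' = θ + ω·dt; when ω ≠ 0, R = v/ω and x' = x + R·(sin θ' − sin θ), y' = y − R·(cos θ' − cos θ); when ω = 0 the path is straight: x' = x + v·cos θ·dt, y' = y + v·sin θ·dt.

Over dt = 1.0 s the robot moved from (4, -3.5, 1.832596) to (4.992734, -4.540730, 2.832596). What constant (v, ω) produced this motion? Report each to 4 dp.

v = -1.5000, ω = 1.0000

Δθ = 2.832596 − 1.832596 = 1.000000
ω = Δθ/dt = 1.000000/1.0 = 1.0000
R = −Δy/(cos θ' − cos θ) = -1.5000
v = R·ω = -1.5000·1.0000 = -1.5000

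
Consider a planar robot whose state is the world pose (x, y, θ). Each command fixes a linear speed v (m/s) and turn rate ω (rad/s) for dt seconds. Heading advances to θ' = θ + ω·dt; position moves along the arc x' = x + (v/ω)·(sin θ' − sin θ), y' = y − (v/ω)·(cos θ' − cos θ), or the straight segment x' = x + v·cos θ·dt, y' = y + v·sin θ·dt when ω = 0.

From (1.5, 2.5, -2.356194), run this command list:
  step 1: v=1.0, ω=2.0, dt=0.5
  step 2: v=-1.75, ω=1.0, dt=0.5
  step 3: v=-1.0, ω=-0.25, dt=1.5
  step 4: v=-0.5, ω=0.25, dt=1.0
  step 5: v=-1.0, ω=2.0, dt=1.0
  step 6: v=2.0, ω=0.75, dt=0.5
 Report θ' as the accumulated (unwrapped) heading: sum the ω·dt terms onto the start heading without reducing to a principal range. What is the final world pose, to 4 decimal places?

(-0.4835, 5.4618, 1.3938)

step 1: θ'=-1.3562 (R=0.5000) → pose (1.3650, 2.0400, -1.3562)
step 2: θ'=-0.8562 (R=-1.7500) → pose (0.9770, 2.8141, -0.8562)
step 3: θ'=-1.2312 (R=4.0000) → pose (0.2269, 4.1029, -1.2312)
step 4: θ'=-0.9812 (R=-2.0000) → pose (0.0035, 4.5488, -0.9812)
step 5: θ'=1.0188 (R=-0.5000) → pose (-0.8379, 4.5329, 1.0188)
step 6: θ'=1.3938 (R=2.6667) → pose (-0.4835, 5.4618, 1.3938)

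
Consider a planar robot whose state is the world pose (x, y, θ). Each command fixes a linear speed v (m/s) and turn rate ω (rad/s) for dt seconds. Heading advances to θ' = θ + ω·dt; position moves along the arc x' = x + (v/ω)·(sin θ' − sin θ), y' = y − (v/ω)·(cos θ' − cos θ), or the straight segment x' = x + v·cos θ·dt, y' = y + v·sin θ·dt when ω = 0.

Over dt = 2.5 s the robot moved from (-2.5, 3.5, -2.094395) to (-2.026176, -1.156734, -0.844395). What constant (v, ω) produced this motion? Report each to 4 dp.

Δθ = -0.844395 − -2.094395 = 1.250000
ω = Δθ/dt = 1.250000/2.5 = 0.5000
R = −Δy/(cos θ' − cos θ) = 4.0000
v = R·ω = 4.0000·0.5000 = 2.0000

v = 2.0000, ω = 0.5000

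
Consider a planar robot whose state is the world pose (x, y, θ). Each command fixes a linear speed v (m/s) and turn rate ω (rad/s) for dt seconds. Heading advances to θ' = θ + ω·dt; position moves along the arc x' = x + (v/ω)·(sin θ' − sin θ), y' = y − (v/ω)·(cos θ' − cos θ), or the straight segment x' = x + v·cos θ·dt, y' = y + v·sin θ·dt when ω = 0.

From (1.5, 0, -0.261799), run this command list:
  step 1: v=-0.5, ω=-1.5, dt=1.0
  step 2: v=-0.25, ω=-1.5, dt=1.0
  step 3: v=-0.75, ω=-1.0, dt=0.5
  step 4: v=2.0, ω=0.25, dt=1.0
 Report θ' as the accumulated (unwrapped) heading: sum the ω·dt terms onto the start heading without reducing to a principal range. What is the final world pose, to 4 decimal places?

(0.0334, 1.3328, -3.5118)

step 1: θ'=-1.7618 (R=0.3333) → pose (1.2590, 0.3853, -1.7618)
step 2: θ'=-3.2618 (R=0.1667) → pose (1.4426, 0.5191, -3.2618)
step 3: θ'=-3.7618 (R=0.7500) → pose (1.7886, 0.3848, -3.7618)
step 4: θ'=-3.5118 (R=8.0000) → pose (0.0334, 1.3328, -3.5118)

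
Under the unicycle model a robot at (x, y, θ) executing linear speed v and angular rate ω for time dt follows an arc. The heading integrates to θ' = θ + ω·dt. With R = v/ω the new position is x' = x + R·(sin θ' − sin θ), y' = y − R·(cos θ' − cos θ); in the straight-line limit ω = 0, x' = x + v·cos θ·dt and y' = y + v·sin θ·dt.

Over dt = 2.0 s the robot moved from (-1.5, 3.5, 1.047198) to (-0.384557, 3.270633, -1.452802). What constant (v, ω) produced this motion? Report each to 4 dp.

Δθ = -1.452802 − 1.047198 = -2.500000
ω = Δθ/dt = -2.500000/2.0 = -1.2500
R = Δx/(sin θ' − sin θ) = -0.6000
v = R·ω = -0.6000·-1.2500 = 0.7500

v = 0.7500, ω = -1.2500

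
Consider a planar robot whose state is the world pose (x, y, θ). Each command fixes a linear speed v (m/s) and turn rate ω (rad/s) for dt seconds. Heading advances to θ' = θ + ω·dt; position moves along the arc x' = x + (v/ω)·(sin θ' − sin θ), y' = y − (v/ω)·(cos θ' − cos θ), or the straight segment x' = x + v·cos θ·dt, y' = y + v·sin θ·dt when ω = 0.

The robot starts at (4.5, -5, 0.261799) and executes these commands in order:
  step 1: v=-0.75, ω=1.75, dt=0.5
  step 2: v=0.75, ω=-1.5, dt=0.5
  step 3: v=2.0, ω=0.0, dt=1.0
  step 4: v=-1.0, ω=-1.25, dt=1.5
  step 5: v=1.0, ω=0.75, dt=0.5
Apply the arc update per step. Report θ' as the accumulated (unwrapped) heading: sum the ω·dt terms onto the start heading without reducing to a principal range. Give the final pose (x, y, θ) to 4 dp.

step 1: θ'=1.1368 (R=-0.4286) → pose (4.2221, -5.2338, 1.1368)
step 2: θ'=0.3868 (R=-0.5000) → pose (4.4871, -4.9809, 0.3868)
step 3: θ'=0.3868 (straight) → pose (6.3394, -4.2265, 0.3868)
step 4: θ'=-1.4882 (R=0.8000) → pose (5.2403, -3.5516, -1.4882)
step 5: θ'=-1.1132 (R=1.3333) → pose (5.3729, -4.0307, -1.1132)

(5.3729, -4.0307, -1.1132)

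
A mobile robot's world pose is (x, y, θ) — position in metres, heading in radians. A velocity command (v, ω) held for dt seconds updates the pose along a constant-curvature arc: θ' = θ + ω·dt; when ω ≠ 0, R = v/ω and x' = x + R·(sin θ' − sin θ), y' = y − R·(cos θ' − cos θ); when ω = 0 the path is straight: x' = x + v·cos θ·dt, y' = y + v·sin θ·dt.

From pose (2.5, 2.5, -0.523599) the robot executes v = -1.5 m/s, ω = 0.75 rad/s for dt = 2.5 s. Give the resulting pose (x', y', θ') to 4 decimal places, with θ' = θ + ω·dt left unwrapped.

(-0.4521, 1.2032, 1.3514)

θ' = -0.5236 + 0.75·2.5 = 1.3514
R = v/ω = -1.5/0.75 = -2.0000
x' = 2.5 + -2.0000·(sin 1.3514 − sin -0.5236) = -0.4521
y' = 2.5 − -2.0000·(cos 1.3514 − cos -0.5236) = 1.2032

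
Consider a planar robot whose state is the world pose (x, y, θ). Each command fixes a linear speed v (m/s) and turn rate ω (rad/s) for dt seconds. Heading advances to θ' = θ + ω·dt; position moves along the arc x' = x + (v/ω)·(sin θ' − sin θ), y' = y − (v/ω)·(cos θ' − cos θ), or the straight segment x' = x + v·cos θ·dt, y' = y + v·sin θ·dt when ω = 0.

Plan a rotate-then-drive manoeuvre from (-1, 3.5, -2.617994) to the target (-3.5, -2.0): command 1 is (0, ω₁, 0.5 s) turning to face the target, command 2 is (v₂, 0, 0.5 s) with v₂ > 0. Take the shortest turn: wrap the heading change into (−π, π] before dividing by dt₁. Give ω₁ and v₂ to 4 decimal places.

heading to target = atan2(-2−3.5, -3.5−-1) = -1.9974
Δθ = wrap(-1.9974 − -2.6180) = 0.6206; ω₁ = Δθ/dt₁ = 1.2411
distance = √((-3.5−-1)² + (-2−3.5)²) = 6.0415; v₂ = distance/dt₂ = 12.0830

ω₁ = 1.2411, v₂ = 12.0830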